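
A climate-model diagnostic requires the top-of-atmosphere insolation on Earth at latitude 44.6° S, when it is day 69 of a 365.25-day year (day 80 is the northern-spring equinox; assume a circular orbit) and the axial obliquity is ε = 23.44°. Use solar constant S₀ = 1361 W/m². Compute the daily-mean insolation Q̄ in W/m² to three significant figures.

Q̄ ≈ 344 W/m²

Solar longitude: λ_s = 360° × (69 − 80)/365.25 = -10.842°, i.e. -10.842° + 360° = 349.158°.
sin δ = sin 23.44° × sin 349.158° = -0.07482, so δ = -4.291°.
cos H₀ = −tan(-44.6°) tan(-4.291°) = -0.0740, H₀ = 1.6449 rad.
Bracket: H₀ sin φ sin δ + cos φ cos δ sin H₀ = 1.6449×-0.70215×-0.07482 + 0.71203×0.99720×0.99726 = 0.086415 + 0.708091 = 0.794506.
Q̄ = (S₀/π) × [bracket] = (1361/π) × 0.794506 = 344.2 W/m².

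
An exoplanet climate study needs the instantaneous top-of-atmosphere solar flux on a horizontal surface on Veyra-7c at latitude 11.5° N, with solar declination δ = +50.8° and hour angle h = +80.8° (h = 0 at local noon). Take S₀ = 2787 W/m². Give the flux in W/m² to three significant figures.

cos θ_z = sin φ sin δ + cos φ cos δ cos h = 0.154499 + 0.099021 = 0.253520.
Flux = S₀ · cos θ_z = 2787 × 0.253520 = 706.6 W/m².

707 W/m²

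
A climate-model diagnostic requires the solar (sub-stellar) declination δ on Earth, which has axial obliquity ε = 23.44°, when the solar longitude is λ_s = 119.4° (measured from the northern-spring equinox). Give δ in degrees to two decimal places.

sin δ = sin ε · sin λ_s = sin 23.44° × sin 119.4° = 0.346559.
δ = arcsin(0.346559) = +20.28°.

δ = +20.28°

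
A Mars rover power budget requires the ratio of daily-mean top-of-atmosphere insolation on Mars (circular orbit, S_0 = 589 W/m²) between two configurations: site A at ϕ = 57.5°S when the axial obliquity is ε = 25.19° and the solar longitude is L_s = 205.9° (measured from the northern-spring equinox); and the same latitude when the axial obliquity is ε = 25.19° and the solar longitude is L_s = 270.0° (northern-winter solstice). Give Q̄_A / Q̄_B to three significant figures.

Q̄_A / Q̄_B ≈ 0.670

— Configuration A (ϕ=-57.5°):
Solar declination: sin δ = sin ε · sin L_s = sin 25.19° × sin 205.9° = -0.18591, so δ = -10.714°.
cos h₀ = −tan(-57.5°) tan(-10.714°) = -0.2970, h₀ = 1.8723 rad.
Bracket: h₀ sin ϕ sin δ + cos ϕ cos δ sin h₀ = 1.8723×-0.84339×-0.18591 + 0.53730×0.98257×0.95488 = 0.293567 + 0.504114 = 0.797681.
Q̄ = (S_0/π) × [bracket] = (589/π) × 0.797681 = 149.55 W/m².
— Configuration B (ϕ=-57.5°):
Solar declination: sin δ = sin ε · sin L_s = sin 25.19° × sin 270.0° = -0.42562, so δ = -25.190°.
cos h₀ = −tan(-57.5°) tan(-25.190°) = -0.7383, h₀ = 2.4013 rad.
Bracket: h₀ sin ϕ sin δ + cos ϕ cos δ sin h₀ = 2.4013×-0.84339×-0.42562 + 0.53730×0.90490×0.67447 = 0.861979 + 0.327929 = 1.189908.
Q̄ = (S_0/π) × [bracket] = (589/π) × 1.189908 = 223.09 W/m².
Ratio Q̄_A / Q̄_B = 149.55 / 223.09 = 0.6704.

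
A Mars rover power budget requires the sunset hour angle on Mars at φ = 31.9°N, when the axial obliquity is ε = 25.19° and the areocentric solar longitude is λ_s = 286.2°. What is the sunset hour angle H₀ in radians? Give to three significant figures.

H₀ = 1.29 rad

sin δ = sin 25.19° × sin 286.2° = -0.40872, so δ = -24.125°.
cos H₀ = −tan φ · tan δ = −tan(+31.9°) × tan(-24.125°) = 0.2788, so H₀ = 1.2883 rad = 73.81°.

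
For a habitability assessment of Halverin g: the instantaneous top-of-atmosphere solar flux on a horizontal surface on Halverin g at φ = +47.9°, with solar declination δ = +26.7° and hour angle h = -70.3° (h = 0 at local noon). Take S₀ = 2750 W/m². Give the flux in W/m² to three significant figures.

cos θ_z = sin φ sin δ + cos φ cos δ cos h = 0.333384 + 0.201900 = 0.535284.
Flux = S₀ · cos θ_z = 2750 × 0.535284 = 1472 W/m².

1.47e+03 W/m²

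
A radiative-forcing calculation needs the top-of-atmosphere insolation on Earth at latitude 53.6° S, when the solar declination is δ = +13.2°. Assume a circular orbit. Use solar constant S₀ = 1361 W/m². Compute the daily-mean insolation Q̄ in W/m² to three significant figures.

cos H₀ = −tan(-53.6°) tan(+13.200°) = 0.3181, H₀ = 1.2470 rad.
Bracket: H₀ sin φ sin δ + cos φ cos δ sin H₀ = 1.2470×-0.80489×0.22835 + 0.59342×0.97358×0.94805 = -0.229194 + 0.547728 = 0.318534.
Q̄ = (S₀/π) × [bracket] = (1361/π) × 0.318534 = 138.0 W/m².

Q̄ ≈ 138 W/m²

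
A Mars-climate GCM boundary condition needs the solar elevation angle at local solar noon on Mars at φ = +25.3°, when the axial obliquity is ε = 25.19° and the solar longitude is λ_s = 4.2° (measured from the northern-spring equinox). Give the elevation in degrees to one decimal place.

66.5°

Solar declination: sin δ = sin ε · sin λ_s = sin 25.19° × sin 4.2° = 0.03117, so δ = +1.786°.
At local noon the hour angle is zero, so the zenith angle equals |φ − δ| = |+25.3° − (+1.786°)| = 23.514°.
Elevation = 90° − 23.514° = 66.5°.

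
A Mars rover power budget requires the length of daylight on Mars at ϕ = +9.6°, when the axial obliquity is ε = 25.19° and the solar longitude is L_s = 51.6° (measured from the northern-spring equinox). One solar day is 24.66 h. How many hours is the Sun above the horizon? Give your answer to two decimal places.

Solar declination: sin δ = sin ε · sin L_s = sin 25.19° × sin 51.6° = 0.33356, so δ = +19.485°.
cos h₀ = −tan ϕ · tan δ = −tan(+9.6°) × tan(+19.485°) = -0.0598, so h₀ = 1.6307 rad = 93.43°.
Daylight = 2h₀/(2π) × 24.66 h = (1.6307/π) × 24.66 = 12.80 h.

12.80 h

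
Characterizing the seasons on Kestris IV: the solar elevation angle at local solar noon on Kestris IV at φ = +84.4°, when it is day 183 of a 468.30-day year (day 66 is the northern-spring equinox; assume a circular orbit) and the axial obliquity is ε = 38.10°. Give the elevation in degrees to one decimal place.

Solar longitude: λ_s = 360° × (183 − 66)/468.30 = 89.942°.
sin δ = sin 38.10° × sin 89.942° = 0.61704, so δ = +38.100°.
At local noon the hour angle is zero, so the zenith angle equals |φ − δ| = |+84.4° − (+38.100°)| = 46.300°.
Elevation = 90° − 46.300° = 43.7°.

43.7°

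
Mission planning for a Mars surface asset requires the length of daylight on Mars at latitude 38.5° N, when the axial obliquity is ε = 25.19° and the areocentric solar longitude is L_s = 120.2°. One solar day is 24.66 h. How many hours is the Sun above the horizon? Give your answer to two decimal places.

sin δ = sin 25.19° × sin 120.2° = 0.36785, so δ = +21.583°.
cos h₀ = −tan ϕ · tan δ = −tan(+38.5°) × tan(+21.583°) = -0.3147, so h₀ = 1.8909 rad = 108.34°.
Daylight = 2h₀/(2π) × 24.66 h = (1.8909/π) × 24.66 = 14.84 h.

14.84 h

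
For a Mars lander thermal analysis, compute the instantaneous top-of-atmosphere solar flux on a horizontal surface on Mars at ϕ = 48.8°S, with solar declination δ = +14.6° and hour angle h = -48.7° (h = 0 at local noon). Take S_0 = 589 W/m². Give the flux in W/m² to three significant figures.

cos θ_z = sin ϕ sin δ + cos ϕ cos δ cos h = -0.189661 + 0.420698 = 0.231037.
Flux = S_0 · cos θ_z = 589 × 0.231037 = 136.1 W/m².

136 W/m²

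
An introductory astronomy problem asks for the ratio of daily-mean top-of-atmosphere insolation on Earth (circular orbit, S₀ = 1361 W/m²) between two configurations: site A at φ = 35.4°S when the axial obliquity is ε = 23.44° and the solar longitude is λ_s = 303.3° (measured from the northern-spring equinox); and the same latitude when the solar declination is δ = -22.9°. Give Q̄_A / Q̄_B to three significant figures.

— Configuration A (φ=-35.4°):
Solar declination: sin δ = sin ε · sin λ_s = sin 23.44° × sin 303.3° = -0.33247, so δ = -19.419°.
cos H₀ = −tan(-35.4°) tan(-19.419°) = -0.2505, H₀ = 1.8240 rad.
Bracket: H₀ sin φ sin δ + cos φ cos δ sin H₀ = 1.8240×-0.57928×-0.33247 + 0.81513×0.94311×0.96811 = 0.351290 + 0.744242 = 1.095532.
Q̄ = (S₀/π) × [bracket] = (1361/π) × 1.095532 = 474.61 W/m².
— Configuration B (φ=-35.4°):
cos H₀ = −tan(-35.4°) tan(-22.900°) = -0.3002, H₀ = 1.8757 rad.
Bracket: H₀ sin φ sin δ + cos φ cos δ sin H₀ = 1.8757×-0.57928×-0.38912 + 0.81513×0.92119×0.95388 = 0.422800 + 0.716259 = 1.139059.
Q̄ = (S₀/π) × [bracket] = (1361/π) × 1.139059 = 493.46 W/m².
Ratio Q̄_A / Q̄_B = 474.61 / 493.46 = 0.9618.

Q̄_A / Q̄_B ≈ 0.962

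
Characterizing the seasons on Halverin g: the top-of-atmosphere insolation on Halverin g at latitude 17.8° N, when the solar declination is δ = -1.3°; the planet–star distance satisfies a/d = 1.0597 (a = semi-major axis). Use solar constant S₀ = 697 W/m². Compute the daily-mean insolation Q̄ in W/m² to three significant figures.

Q̄ ≈ 234 W/m²

cos H₀ = −tan(+17.8°) tan(-1.300°) = 0.0073, H₀ = 1.5635 rad.
Bracket: H₀ sin φ sin δ + cos φ cos δ sin H₀ = 1.5635×0.30570×-0.02269 + 0.95213×0.99974×0.99997 = -0.010845 + 0.951854 = 0.941009.
Inverse-square distance factor (a/d)² = 1.0597² = 1.122964.
Q̄ = (S₀/π) × 1.122964 × [bracket] = (697/π) × 1.122964 × 0.941009 = 234.4 W/m².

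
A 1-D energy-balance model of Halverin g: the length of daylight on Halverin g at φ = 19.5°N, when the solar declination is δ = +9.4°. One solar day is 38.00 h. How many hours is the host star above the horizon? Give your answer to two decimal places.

cos H₀ = −tan φ · tan δ = −tan(+19.5°) × tan(+9.400°) = -0.0586, so H₀ = 1.6295 rad = 93.36°.
Daylight = 2H₀/(2π) × 38.00 h = (1.6295/π) × 38.00 = 19.71 h.

19.71 h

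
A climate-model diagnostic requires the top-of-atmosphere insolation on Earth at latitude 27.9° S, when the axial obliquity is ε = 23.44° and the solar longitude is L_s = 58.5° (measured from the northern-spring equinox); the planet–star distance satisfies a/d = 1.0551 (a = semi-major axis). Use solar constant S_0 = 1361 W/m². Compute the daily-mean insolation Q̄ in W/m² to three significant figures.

Q̄ ≈ 288 W/m²

Solar declination: sin δ = sin ε · sin L_s = sin 23.44° × sin 58.5° = 0.33917, so δ = +19.826°.
cos h₀ = −tan(-27.9°) tan(+19.826°) = 0.1909, h₀ = 1.3787 rad.
Bracket: h₀ sin ϕ sin δ + cos ϕ cos δ sin h₀ = 1.3787×-0.46793×0.33917 + 0.88377×0.94072×0.98161 = -0.218810 + 0.816091 = 0.597281.
Inverse-square distance factor (a/d)² = 1.0551² = 1.113236.
Q̄ = (S_0/π) × 1.113236 × [bracket] = (1361/π) × 1.113236 × 0.597281 = 288.1 W/m².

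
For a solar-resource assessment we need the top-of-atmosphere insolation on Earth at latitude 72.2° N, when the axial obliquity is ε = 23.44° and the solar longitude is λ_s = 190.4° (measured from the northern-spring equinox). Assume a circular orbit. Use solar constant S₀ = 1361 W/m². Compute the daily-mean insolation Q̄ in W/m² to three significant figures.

Solar declination: sin δ = sin ε · sin λ_s = sin 23.44° × sin 190.4° = -0.07181, so δ = -4.118°.
cos H₀ = −tan(+72.2°) tan(-4.118°) = 0.2242, H₀ = 1.3446 rad.
Bracket: H₀ sin φ sin δ + cos φ cos δ sin H₀ = 1.3446×0.95213×-0.07181 + 0.30570×0.99742×0.97453 = -0.091934 + 0.297145 = 0.205211.
Q̄ = (S₀/π) × [bracket] = (1361/π) × 0.205211 = 88.90 W/m².

Q̄ ≈ 88.9 W/m²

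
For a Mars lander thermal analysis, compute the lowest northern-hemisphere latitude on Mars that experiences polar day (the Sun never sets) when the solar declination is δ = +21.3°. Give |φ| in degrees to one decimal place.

|φ| = 68.7°

Polar day requires cos H₀ = −tan φ tan δ ≤ −1, i.e. tan φ tan δ ≥ 1.
The boundary is |tan φ| · |tan δ| = 1, so |φ| = 90° − |δ| = 90° − 21.3° = 68.7° in the northern hemisphere.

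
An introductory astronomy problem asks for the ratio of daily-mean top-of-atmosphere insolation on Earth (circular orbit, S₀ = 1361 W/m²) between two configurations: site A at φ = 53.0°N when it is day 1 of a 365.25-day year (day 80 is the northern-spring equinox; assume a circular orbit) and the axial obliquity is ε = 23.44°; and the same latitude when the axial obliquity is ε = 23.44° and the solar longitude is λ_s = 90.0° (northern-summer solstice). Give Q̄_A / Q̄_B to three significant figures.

Q̄_A / Q̄_B ≈ 0.136

— Configuration A (φ=+53.0°):
Solar longitude: λ_s = 360° × (1 − 80)/365.25 = -77.864°, i.e. -77.864° + 360° = 282.136°.
sin δ = sin 23.44° × sin 282.136° = -0.38890, so δ = -22.886°.
cos H₀ = −tan(+53.0°) tan(-22.886°) = 0.5602, H₀ = 0.9762 rad.
Bracket: H₀ sin φ sin δ + cos φ cos δ sin H₀ = 0.9762×0.79864×-0.38890 + 0.60182×0.92128×0.82837 = -0.303199 + 0.459285 = 0.156086.
Q̄ = (S₀/π) × [bracket] = (1361/π) × 0.156086 = 67.620 W/m².
— Configuration B (φ=+53.0°):
Solar declination: sin δ = sin ε · sin λ_s = sin 23.44° × sin 90.0° = 0.39779, so δ = +23.440°.
cos H₀ = −tan(+53.0°) tan(+23.440°) = -0.5754, H₀ = 2.1838 rad.
Bracket: H₀ sin φ sin δ + cos φ cos δ sin H₀ = 2.1838×0.79864×0.39779 + 0.60182×0.91748×0.81790 = 0.693774 + 0.451610 = 1.145384.
Q̄ = (S₀/π) × [bracket] = (1361/π) × 1.145384 = 496.20 W/m².
Ratio Q̄_A / Q̄_B = 67.620 / 496.20 = 0.1363.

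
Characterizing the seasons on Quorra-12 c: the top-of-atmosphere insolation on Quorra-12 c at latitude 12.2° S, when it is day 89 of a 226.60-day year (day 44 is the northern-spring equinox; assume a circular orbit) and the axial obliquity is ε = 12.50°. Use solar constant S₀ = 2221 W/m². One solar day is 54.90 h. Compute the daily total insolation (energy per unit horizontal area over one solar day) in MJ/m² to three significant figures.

Solar longitude: λ_s = 360° × (89 − 44)/226.60 = 71.492°.
sin δ = sin 12.50° × sin 71.492° = 0.20524, so δ = +11.844°.
cos H₀ = −tan(-12.2°) tan(+11.844°) = 0.0453, H₀ = 1.5254 rad.
Bracket: H₀ sin φ sin δ + cos φ cos δ sin H₀ = 1.5254×-0.21132×0.20524 + 0.97742×0.97871×0.99897 = -0.066159 + 0.955625 = 0.889466.
Q̄ = (S₀/π) × [bracket] = (2221/π) × 0.889466 = 628.82 W/m².
Daily total = Q̄ × 54.90 h × 3600 s/h = 628.82 × 54.90 × 3600 / 10⁶ = 124.3 MJ/m².

124 MJ/m²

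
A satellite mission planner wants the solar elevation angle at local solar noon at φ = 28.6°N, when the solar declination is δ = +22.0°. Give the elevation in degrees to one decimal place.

At local noon the hour angle is zero, so the zenith angle equals |φ − δ| = |+28.6° − (+22.000°)| = 6.600°.
Elevation = 90° − 6.600° = 83.4°.

83.4°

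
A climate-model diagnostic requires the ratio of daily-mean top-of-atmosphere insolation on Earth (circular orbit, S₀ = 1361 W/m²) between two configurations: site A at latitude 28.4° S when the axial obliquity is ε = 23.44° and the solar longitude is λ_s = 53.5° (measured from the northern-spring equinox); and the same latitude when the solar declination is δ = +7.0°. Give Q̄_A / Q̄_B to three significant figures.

— Configuration A (φ=-28.4°):
Solar declination: sin δ = sin ε · sin λ_s = sin 23.44° × sin 53.5° = 0.31977, so δ = +18.649°.
cos H₀ = −tan(-28.4°) tan(+18.649°) = 0.1825, H₀ = 1.3873 rad.
Bracket: H₀ sin φ sin δ + cos φ cos δ sin H₀ = 1.3873×-0.47562×0.31977 + 0.87965×0.94750×0.98321 = -0.210993 + 0.819474 = 0.608481.
Q̄ = (S₀/π) × [bracket] = (1361/π) × 0.608481 = 263.61 W/m².
— Configuration B (φ=-28.4°):
cos H₀ = −tan(-28.4°) tan(+7.000°) = 0.0664, H₀ = 1.5044 rad.
Bracket: H₀ sin φ sin δ + cos φ cos δ sin H₀ = 1.5044×-0.47562×0.12187 + 0.87965×0.99255×0.99779 = -0.087201 + 0.871167 = 0.783966.
Q̄ = (S₀/π) × [bracket] = (1361/π) × 0.783966 = 339.63 W/m².
Ratio Q̄_A / Q̄_B = 263.61 / 339.63 = 0.7762.

Q̄_A / Q̄_B ≈ 0.776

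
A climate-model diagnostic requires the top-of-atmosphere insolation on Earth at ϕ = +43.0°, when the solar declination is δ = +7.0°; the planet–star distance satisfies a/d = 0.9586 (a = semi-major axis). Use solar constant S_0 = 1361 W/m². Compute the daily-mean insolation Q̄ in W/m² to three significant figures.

Q̄ ≈ 343 W/m²

cos h₀ = −tan(+43.0°) tan(+7.000°) = -0.1145, h₀ = 1.6855 rad.
Bracket: h₀ sin ϕ sin δ + cos ϕ cos δ sin h₀ = 1.6855×0.68200×0.12187 + 0.73135×0.99255×0.99342 = 0.140091 + 0.721125 = 0.861216.
Inverse-square distance factor (a/d)² = 0.9586² = 0.918914.
Q̄ = (S_0/π) × 0.918914 × [bracket] = (1361/π) × 0.918914 × 0.861216 = 342.8 W/m².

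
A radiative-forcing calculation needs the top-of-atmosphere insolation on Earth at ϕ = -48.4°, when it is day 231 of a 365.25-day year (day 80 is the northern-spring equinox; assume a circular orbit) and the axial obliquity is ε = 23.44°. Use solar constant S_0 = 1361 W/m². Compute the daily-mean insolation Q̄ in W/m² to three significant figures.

Solar longitude: L_s = 360° × (231 − 80)/365.25 = 148.830°.
sin δ = sin 23.44° × sin 148.830° = 0.20589, so δ = +11.882°.
cos h₀ = −tan(-48.4°) tan(+11.882°) = 0.2370, h₀ = 1.3315 rad.
Bracket: h₀ sin ϕ sin δ + cos ϕ cos δ sin h₀ = 1.3315×-0.74780×0.20589 + 0.66393×0.97858×0.97152 = -0.205004 + 0.631205 = 0.426201.
Q̄ = (S_0/π) × [bracket] = (1361/π) × 0.426201 = 184.6 W/m².

Q̄ ≈ 185 W/m²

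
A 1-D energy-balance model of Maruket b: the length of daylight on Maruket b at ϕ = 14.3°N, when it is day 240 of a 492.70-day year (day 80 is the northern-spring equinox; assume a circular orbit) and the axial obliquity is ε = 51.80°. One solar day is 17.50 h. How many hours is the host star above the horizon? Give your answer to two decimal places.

10.16 h

Solar longitude: L_s = 360° × (240 − 80)/492.70 = 116.907°.
sin δ = sin 51.80° × sin 116.907° = 0.70078, so δ = +44.490°.
cos h₀ = −tan ϕ · tan δ = −tan(+14.3°) × tan(+44.490°) = -0.2504, so h₀ = 1.8239 rad = 104.50°.
Daylight = 2h₀/(2π) × 17.50 h = (1.8239/π) × 17.50 = 10.16 h.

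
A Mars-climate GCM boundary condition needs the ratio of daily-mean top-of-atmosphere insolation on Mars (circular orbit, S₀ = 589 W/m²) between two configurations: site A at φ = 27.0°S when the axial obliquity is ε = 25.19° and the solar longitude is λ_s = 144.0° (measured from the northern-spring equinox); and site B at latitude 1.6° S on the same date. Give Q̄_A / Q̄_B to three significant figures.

— Configuration A (φ=-27.0°):
Solar declination: sin δ = sin ε · sin λ_s = sin 25.19° × sin 144.0° = 0.25017, so δ = +14.488°.
cos H₀ = −tan(-27.0°) tan(+14.488°) = 0.1317, H₀ = 1.4388 rad.
Bracket: H₀ sin φ sin δ + cos φ cos δ sin H₀ = 1.4388×-0.45399×0.25017 + 0.89101×0.96820×0.99130 = -0.163411 + 0.855171 = 0.691760.
Q̄ = (S₀/π) × [bracket] = (589/π) × 0.691760 = 129.69 W/m².
— Configuration B (φ=-1.6°):
cos H₀ = −tan(-1.6°) tan(+14.488°) = 0.0072, H₀ = 1.5636 rad.
Bracket: H₀ sin φ sin δ + cos φ cos δ sin H₀ = 1.5636×-0.02792×0.25017 + 0.99961×0.96820×0.99997 = -0.010921 + 0.967793 = 0.956872.
Q̄ = (S₀/π) × [bracket] = (589/π) × 0.956872 = 179.40 W/m².
Ratio Q̄_A / Q̄_B = 129.69 / 179.40 = 0.7229.

Q̄_A / Q̄_B ≈ 0.723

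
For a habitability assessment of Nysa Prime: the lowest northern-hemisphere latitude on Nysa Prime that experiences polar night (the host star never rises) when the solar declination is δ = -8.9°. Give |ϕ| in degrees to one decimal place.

|ϕ| = 81.1°

Polar night requires cos h₀ = −tan ϕ tan δ ≥ 1, i.e. tan ϕ tan δ ≤ −1.
The boundary is |tan ϕ| · |tan δ| = 1, so |ϕ| = 90° − |δ| = 90° − 8.9° = 81.1° in the northern hemisphere.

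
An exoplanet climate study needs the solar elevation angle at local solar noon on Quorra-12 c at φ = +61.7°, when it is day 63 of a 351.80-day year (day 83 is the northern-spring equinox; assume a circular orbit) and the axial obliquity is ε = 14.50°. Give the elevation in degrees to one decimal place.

23.3°

Solar longitude: λ_s = 360° × (63 − 83)/351.80 = -20.466°, i.e. -20.466° + 360° = 339.534°.
sin δ = sin 14.50° × sin 339.534° = -0.08755, so δ = -5.022°.
At local noon the hour angle is zero, so the zenith angle equals |φ − δ| = |+61.7° − (-5.022°)| = 66.722°.
Elevation = 90° − 66.722° = 23.3°.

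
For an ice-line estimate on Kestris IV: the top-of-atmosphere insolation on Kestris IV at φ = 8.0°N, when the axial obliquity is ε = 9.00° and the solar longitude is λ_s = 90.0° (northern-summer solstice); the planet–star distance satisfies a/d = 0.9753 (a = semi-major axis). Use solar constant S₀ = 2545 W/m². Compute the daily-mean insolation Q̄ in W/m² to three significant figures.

Solar declination: sin δ = sin ε · sin λ_s = sin 9.00° × sin 90.0° = 0.15643, so δ = +9.000°.
cos H₀ = −tan(+8.0°) tan(+9.000°) = -0.0223, H₀ = 1.5931 rad.
Bracket: H₀ sin φ sin δ + cos φ cos δ sin H₀ = 1.5931×0.13917×0.15643 + 0.99027×0.98769×0.99975 = 0.034682 + 0.977835 = 1.012517.
Inverse-square distance factor (a/d)² = 0.9753² = 0.951210.
Q̄ = (S₀/π) × 0.951210 × [bracket] = (2545/π) × 0.951210 × 1.012517 = 780.2 W/m².

Q̄ ≈ 780 W/m²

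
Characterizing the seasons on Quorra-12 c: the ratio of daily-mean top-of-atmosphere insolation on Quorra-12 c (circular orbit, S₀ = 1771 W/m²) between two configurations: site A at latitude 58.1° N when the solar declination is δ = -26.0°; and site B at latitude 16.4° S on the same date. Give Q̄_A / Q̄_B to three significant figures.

— Configuration A (φ=+58.1°):
cos H₀ = −tan(+58.1°) tan(-26.000°) = 0.7836, H₀ = 0.6704 rad.
Bracket: H₀ sin φ sin δ + cos φ cos δ sin H₀ = 0.6704×0.84897×-0.43837 + 0.52844×0.89879×0.62130 = -0.249498 + 0.295091 = 0.045593.
Q̄ = (S₀/π) × [bracket] = (1771/π) × 0.045593 = 25.702 W/m².
— Configuration B (φ=-16.4°):
cos H₀ = −tan(-16.4°) tan(-26.000°) = -0.1435, H₀ = 1.7148 rad.
Bracket: H₀ sin φ sin δ + cos φ cos δ sin H₀ = 1.7148×-0.28234×-0.43837 + 0.95931×0.89879×0.98964 = 0.212240 + 0.853286 = 1.065526.
Q̄ = (S₀/π) × [bracket] = (1771/π) × 1.065526 = 600.67 W/m².
Ratio Q̄_A / Q̄_B = 25.702 / 600.67 = 0.04279.

Q̄_A / Q̄_B ≈ 0.0428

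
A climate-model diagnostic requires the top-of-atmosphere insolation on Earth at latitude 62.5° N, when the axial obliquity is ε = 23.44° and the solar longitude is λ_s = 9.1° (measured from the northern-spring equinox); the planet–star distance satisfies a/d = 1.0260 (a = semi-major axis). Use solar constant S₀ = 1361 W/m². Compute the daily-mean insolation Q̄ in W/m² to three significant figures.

Solar declination: sin δ = sin ε · sin λ_s = sin 23.44° × sin 9.1° = 0.06291, so δ = +3.607°.
cos H₀ = −tan(+62.5°) tan(+3.607°) = -0.1211, H₀ = 1.6922 rad.
Bracket: H₀ sin φ sin δ + cos φ cos δ sin H₀ = 1.6922×0.88701×0.06291 + 0.46175×0.99802×0.99264 = 0.094428 + 0.457444 = 0.551872.
Inverse-square distance factor (a/d)² = 1.0260² = 1.052676.
Q̄ = (S₀/π) × 1.052676 × [bracket] = (1361/π) × 1.052676 × 0.551872 = 251.7 W/m².

Q̄ ≈ 252 W/m²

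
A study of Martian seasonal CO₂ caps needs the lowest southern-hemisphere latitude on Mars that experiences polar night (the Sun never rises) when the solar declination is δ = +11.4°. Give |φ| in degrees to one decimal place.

Polar night requires cos H₀ = −tan φ tan δ ≥ 1, i.e. tan φ tan δ ≤ −1.
The boundary is |tan φ| · |tan δ| = 1, so |φ| = 90° − |δ| = 90° − 11.4° = 78.6° in the southern hemisphere.

|φ| = 78.6°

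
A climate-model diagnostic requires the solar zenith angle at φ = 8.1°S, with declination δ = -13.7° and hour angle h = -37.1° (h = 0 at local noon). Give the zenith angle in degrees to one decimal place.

θ_z = 36.8°

cos θ_z = sin φ sin δ + cos φ cos δ cos h = 0.033371 + 0.767161 = 0.800532.
θ_z = arccos(0.800532) = 36.8°.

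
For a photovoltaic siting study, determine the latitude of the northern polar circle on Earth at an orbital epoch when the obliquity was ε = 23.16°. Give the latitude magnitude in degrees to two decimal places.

66.84°

The polar circle is the lowest latitude that experiences at least one full rotation of continuous daylight at the northern-summer solstice; it lies at |ϕ| = 90° − ε = 90° − 23.16° = 66.84°.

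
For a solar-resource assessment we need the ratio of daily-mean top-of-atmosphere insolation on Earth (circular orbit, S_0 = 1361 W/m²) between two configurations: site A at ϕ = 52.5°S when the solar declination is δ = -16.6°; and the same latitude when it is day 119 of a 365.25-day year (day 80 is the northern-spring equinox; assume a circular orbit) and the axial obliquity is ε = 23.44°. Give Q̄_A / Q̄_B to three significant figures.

— Configuration A (ϕ=-52.5°):
cos h₀ = −tan(-52.5°) tan(-16.600°) = -0.3885, h₀ = 1.9698 rad.
Bracket: h₀ sin ϕ sin δ + cos ϕ cos δ sin h₀ = 1.9698×-0.79335×-0.28569 + 0.60876×0.95832×0.92145 = 0.446459 + 0.537562 = 0.984021.
Q̄ = (S_0/π) × [bracket] = (1361/π) × 0.984021 = 426.30 W/m².
— Configuration B (ϕ=-52.5°):
Solar longitude: L_s = 360° × (119 − 80)/365.25 = 38.439°.
sin δ = sin 23.44° × sin 38.439° = 0.24730, so δ = +14.318°.
cos h₀ = −tan(-52.5°) tan(+14.318°) = 0.3326, h₀ = 1.2317 rad.
Bracket: h₀ sin ϕ sin δ + cos ϕ cos δ sin h₀ = 1.2317×-0.79335×0.24730 + 0.60876×0.96894×0.94306 = -0.241654 + 0.556266 = 0.314612.
Q̄ = (S_0/π) × [bracket] = (1361/π) × 0.314612 = 136.30 W/m².
Ratio Q̄_A / Q̄_B = 426.30 / 136.30 = 3.128.

Q̄_A / Q̄_B ≈ 3.13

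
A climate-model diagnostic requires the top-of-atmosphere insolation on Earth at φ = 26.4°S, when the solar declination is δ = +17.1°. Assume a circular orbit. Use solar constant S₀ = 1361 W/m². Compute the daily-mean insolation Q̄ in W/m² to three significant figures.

cos H₀ = −tan(-26.4°) tan(+17.100°) = 0.1527, H₀ = 1.4175 rad.
Bracket: H₀ sin φ sin δ + cos φ cos δ sin H₀ = 1.4175×-0.44464×0.29404 + 0.89571×0.95579×0.98827 = -0.185327 + 0.846068 = 0.660741.
Q̄ = (S₀/π) × [bracket] = (1361/π) × 0.660741 = 286.2 W/m².

Q̄ ≈ 286 W/m²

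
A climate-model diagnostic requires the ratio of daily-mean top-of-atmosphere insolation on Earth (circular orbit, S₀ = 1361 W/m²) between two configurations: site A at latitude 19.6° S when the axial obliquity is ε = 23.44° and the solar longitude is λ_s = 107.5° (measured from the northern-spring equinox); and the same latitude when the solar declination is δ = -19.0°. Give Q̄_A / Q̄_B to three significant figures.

— Configuration A (φ=-19.6°):
Solar declination: sin δ = sin ε · sin λ_s = sin 23.44° × sin 107.5° = 0.37938, so δ = +22.295°.
cos H₀ = −tan(-19.6°) tan(+22.295°) = 0.1460, H₀ = 1.4243 rad.
Bracket: H₀ sin φ sin δ + cos φ cos δ sin H₀ = 1.4243×-0.33545×0.37938 + 0.94206×0.92524×0.98928 = -0.181261 + 0.862288 = 0.681027.
Q̄ = (S₀/π) × [bracket] = (1361/π) × 0.681027 = 295.03 W/m².
— Configuration B (φ=-19.6°):
cos H₀ = −tan(-19.6°) tan(-19.000°) = -0.1226, H₀ = 1.6937 rad.
Bracket: H₀ sin φ sin δ + cos φ cos δ sin H₀ = 1.6937×-0.33545×-0.32557 + 0.94206×0.94552×0.99245 = 0.184973 + 0.884012 = 1.068985.
Q̄ = (S₀/π) × [bracket] = (1361/π) × 1.068985 = 463.11 W/m².
Ratio Q̄_A / Q̄_B = 295.03 / 463.11 = 0.6371.

Q̄_A / Q̄_B ≈ 0.637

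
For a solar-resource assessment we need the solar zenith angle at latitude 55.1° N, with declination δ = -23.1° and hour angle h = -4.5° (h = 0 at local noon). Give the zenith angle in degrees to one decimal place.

θ_z = 78.3°

cos θ_z = sin φ sin δ + cos φ cos δ cos h = -0.321776 + 0.524650 = 0.202874.
θ_z = arccos(0.202874) = 78.3°.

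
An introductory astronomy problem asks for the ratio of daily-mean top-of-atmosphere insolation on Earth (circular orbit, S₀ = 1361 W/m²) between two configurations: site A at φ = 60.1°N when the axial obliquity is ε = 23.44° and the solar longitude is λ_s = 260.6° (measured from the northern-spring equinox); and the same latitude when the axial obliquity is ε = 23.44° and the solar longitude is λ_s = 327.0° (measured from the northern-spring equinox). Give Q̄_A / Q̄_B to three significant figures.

Q̄_A / Q̄_B ≈ 0.251

— Configuration A (φ=+60.1°):
Solar declination: sin δ = sin ε · sin λ_s = sin 23.44° × sin 260.6° = -0.39245, so δ = -23.107°.
cos H₀ = −tan(+60.1°) tan(-23.107°) = 0.7420, H₀ = 0.7347 rad.
Bracket: H₀ sin φ sin δ + cos φ cos δ sin H₀ = 0.7347×0.86690×-0.39245 + 0.49849×0.91977×0.67038 = -0.249956 + 0.307367 = 0.057411.
Q̄ = (S₀/π) × [bracket] = (1361/π) × 0.057411 = 24.872 W/m².
— Configuration B (φ=+60.1°):
Solar declination: sin δ = sin ε · sin λ_s = sin 23.44° × sin 327.0° = -0.21665, so δ = -12.512°.
cos H₀ = −tan(+60.1°) tan(-12.512°) = 0.3859, H₀ = 1.1746 rad.
Bracket: H₀ sin φ sin δ + cos φ cos δ sin H₀ = 1.1746×0.86690×-0.21665 + 0.49849×0.97625×0.92253 = -0.220606 + 0.448950 = 0.228344.
Q̄ = (S₀/π) × [bracket] = (1361/π) × 0.228344 = 98.923 W/m².
Ratio Q̄_A / Q̄_B = 24.872 / 98.923 = 0.2514.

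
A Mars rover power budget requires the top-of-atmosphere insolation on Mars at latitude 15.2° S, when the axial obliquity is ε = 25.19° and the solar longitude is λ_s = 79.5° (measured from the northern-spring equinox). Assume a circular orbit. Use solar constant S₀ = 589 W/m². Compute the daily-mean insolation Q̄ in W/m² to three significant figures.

Solar declination: sin δ = sin ε · sin λ_s = sin 25.19° × sin 79.5° = 0.41849, so δ = +24.740°.
cos H₀ = −tan(-15.2°) tan(+24.740°) = 0.1252, H₀ = 1.4453 rad.
Bracket: H₀ sin φ sin δ + cos φ cos δ sin H₀ = 1.4453×-0.26219×0.41849 + 0.96502×0.90822×0.99213 = -0.158584 + 0.869553 = 0.710969.
Q̄ = (S₀/π) × [bracket] = (589/π) × 0.710969 = 133.3 W/m².

Q̄ ≈ 133 W/m²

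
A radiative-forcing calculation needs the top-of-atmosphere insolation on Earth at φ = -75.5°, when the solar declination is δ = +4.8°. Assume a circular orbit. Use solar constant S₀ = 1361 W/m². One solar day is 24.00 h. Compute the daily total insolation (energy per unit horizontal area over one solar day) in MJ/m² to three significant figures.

5.07 MJ/m²

cos H₀ = −tan(-75.5°) tan(+4.800°) = 0.3247, H₀ = 1.2401 rad.
Bracket: H₀ sin φ sin δ + cos φ cos δ sin H₀ = 1.2401×-0.96815×0.08368 + 0.25038×0.99649×0.94582 = -0.100466 + 0.235983 = 0.135517.
Q̄ = (S₀/π) × [bracket] = (1361/π) × 0.135517 = 58.709 W/m².
Daily total = Q̄ × 24.00 h × 3600 s/h = 58.709 × 24.00 × 3600 / 10⁶ = 5.072 MJ/m².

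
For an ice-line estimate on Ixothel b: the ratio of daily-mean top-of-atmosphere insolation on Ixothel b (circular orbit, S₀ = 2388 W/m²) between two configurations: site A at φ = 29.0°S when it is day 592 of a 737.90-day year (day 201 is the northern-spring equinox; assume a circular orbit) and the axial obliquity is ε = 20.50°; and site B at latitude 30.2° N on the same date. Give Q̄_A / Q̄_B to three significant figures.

— Configuration A (φ=-29.0°):
Solar longitude: λ_s = 360° × (592 − 201)/737.90 = 190.758°.
sin δ = sin 20.50° × sin 190.758° = -0.06537, so δ = -3.748°.
cos H₀ = −tan(-29.0°) tan(-3.748°) = -0.0363, H₀ = 1.6071 rad.
Bracket: H₀ sin φ sin δ + cos φ cos δ sin H₀ = 1.6071×-0.48481×-0.06537 + 0.87462×0.99786×0.99934 = 0.050932 + 0.872172 = 0.923104.
Q̄ = (S₀/π) × [bracket] = (2388/π) × 0.923104 = 701.67 W/m².
— Configuration B (φ=+30.2°):
cos H₀ = −tan(+30.2°) tan(-3.748°) = 0.0381, H₀ = 1.5327 rad.
Bracket: H₀ sin φ sin δ + cos φ cos δ sin H₀ = 1.5327×0.50302×-0.06537 + 0.86427×0.99786×0.99927 = -0.050399 + 0.861791 = 0.811392.
Q̄ = (S₀/π) × [bracket] = (2388/π) × 0.811392 = 616.76 W/m².
Ratio Q̄_A / Q̄_B = 701.67 / 616.76 = 1.138.

Q̄_A / Q̄_B ≈ 1.14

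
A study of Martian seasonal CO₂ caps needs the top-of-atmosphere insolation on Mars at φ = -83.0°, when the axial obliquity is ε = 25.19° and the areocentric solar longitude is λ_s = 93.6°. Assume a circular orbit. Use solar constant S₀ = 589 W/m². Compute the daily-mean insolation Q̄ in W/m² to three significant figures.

Q̄ ≈ 0.00 W/m²

sin δ = sin 25.19° × sin 93.6° = 0.42478, so δ = +25.137°.
cos H₀ = −tan(-83.0°) tan(+25.137°) = 3.8215 ≥ 1 ⇒ polar night, H₀ = 0 and Q̄ = 0.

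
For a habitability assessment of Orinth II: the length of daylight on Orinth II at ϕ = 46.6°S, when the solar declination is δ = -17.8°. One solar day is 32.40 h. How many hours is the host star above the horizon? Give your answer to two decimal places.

19.77 h

cos h₀ = −tan ϕ · tan δ = −tan(-46.6°) × tan(-17.800°) = -0.3395, so h₀ = 1.9172 rad = 109.85°.
Daylight = 2h₀/(2π) × 32.40 h = (1.9172/π) × 32.40 = 19.77 h.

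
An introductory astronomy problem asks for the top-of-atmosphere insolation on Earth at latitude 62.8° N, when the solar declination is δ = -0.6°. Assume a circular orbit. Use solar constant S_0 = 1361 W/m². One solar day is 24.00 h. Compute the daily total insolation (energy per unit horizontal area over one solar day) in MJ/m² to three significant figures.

cos h₀ = −tan(+62.8°) tan(-0.600°) = 0.0204, h₀ = 1.5504 rad.
Bracket: h₀ sin ϕ sin δ + cos ϕ cos δ sin h₀ = 1.5504×0.88942×-0.01047 + 0.45710×0.99995×0.99979 = -0.014438 + 0.456981 = 0.442543.
Q̄ = (S_0/π) × [bracket] = (1361/π) × 0.442543 = 191.72 W/m².
Daily total = Q̄ × 24.00 h × 3600 s/h = 191.72 × 24.00 × 3600 / 10⁶ = 16.56 MJ/m².

16.6 MJ/m²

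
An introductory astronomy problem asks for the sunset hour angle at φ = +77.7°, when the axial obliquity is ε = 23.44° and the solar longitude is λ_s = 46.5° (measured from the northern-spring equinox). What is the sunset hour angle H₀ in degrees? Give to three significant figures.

Solar declination: sin δ = sin ε · sin λ_s = sin 23.44° × sin 46.5° = 0.28855, so δ = +16.771°.
Sunrise equation: cos H₀ = −tan φ · tan δ = -1.3822 ≤ −1, so the Sun never sets (polar day) and H₀ = π.

H₀ = 180°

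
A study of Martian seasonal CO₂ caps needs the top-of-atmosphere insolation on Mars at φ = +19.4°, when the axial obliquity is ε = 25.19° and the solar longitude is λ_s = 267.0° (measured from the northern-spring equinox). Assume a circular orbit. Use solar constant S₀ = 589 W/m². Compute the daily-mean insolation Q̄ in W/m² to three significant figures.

Solar declination: sin δ = sin ε · sin λ_s = sin 25.19° × sin 267.0° = -0.42504, so δ = -25.153°.
cos H₀ = −tan(+19.4°) tan(-25.153°) = 0.1654, H₀ = 1.4047 rad.
Bracket: H₀ sin φ sin δ + cos φ cos δ sin H₀ = 1.4047×0.33216×-0.42504 + 0.94322×0.90518×0.98623 = -0.198317 + 0.842027 = 0.643710.
Q̄ = (S₀/π) × [bracket] = (589/π) × 0.643710 = 120.7 W/m².

Q̄ ≈ 121 W/m²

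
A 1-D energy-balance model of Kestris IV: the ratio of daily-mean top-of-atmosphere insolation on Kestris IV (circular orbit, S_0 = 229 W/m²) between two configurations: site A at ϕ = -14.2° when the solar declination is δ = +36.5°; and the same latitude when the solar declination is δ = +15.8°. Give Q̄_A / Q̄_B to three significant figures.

Q̄_A / Q̄_B ≈ 0.679

— Configuration A (ϕ=-14.2°):
cos h₀ = −tan(-14.2°) tan(+36.500°) = 0.1872, h₀ = 1.3824 rad.
Bracket: h₀ sin ϕ sin δ + cos ϕ cos δ sin h₀ = 1.3824×-0.24531×0.59482 + 0.96945×0.80386×0.98231 = -0.201713 + 0.765516 = 0.563803.
Q̄ = (S_0/π) × [bracket] = (229/π) × 0.563803 = 41.097 W/m².
— Configuration B (ϕ=-14.2°):
cos h₀ = −tan(-14.2°) tan(+15.800°) = 0.0716, h₀ = 1.4991 rad.
Bracket: h₀ sin ϕ sin δ + cos ϕ cos δ sin h₀ = 1.4991×-0.24531×0.27228 + 0.96945×0.96222×0.99743 = -0.100129 + 0.930427 = 0.830298.
Q̄ = (S_0/π) × [bracket] = (229/π) × 0.830298 = 60.523 W/m².
Ratio Q̄_A / Q̄_B = 41.097 / 60.523 = 0.6790.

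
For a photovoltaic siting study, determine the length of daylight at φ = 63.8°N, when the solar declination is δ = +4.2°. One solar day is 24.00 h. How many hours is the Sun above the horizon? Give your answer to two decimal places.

13.14 h

cos H₀ = −tan φ · tan δ = −tan(+63.8°) × tan(+4.200°) = -0.1492, so H₀ = 1.7206 rad = 98.58°.
Daylight = 2H₀/(2π) × 24.00 h = (1.7206/π) × 24.00 = 13.14 h.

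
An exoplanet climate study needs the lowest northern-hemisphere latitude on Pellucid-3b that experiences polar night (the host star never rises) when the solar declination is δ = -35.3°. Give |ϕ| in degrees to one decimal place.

Polar night requires cos h₀ = −tan ϕ tan δ ≥ 1, i.e. tan ϕ tan δ ≤ −1.
The boundary is |tan ϕ| · |tan δ| = 1, so |ϕ| = 90° − |δ| = 90° − 35.3° = 54.7° in the northern hemisphere.

|ϕ| = 54.7°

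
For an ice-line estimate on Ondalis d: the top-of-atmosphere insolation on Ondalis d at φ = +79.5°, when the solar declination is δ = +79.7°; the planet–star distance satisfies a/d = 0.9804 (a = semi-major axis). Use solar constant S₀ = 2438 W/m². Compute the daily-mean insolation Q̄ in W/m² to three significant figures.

cos H₀ = −tan(+79.5°) tan(+79.700°) = -29.6896 ≤ −1 ⇒ polar day, H₀ = π.
Bracket: H₀ sin φ sin δ + cos φ cos δ sin H₀ = 3.1416×0.98325×0.98389 + 0.18224×0.17880×0.00000 = 3.039215 + 0.000000 = 3.039215.
Inverse-square distance factor (a/d)² = 0.9804² = 0.961184.
Q̄ = (S₀/π) × 0.961184 × [bracket] = (2438/π) × 0.961184 × 3.039215 = 2267 W/m².

Q̄ ≈ 2.27e+03 W/m²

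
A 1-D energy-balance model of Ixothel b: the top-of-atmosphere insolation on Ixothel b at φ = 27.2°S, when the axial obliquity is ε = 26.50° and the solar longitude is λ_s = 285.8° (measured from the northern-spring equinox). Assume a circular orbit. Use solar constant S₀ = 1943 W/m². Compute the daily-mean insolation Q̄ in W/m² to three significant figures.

Solar declination: sin δ = sin ε · sin λ_s = sin 26.50° × sin 285.8° = -0.42934, so δ = -25.426°.
cos H₀ = −tan(-27.2°) tan(-25.426°) = -0.2443, H₀ = 1.8176 rad.
Bracket: H₀ sin φ sin δ + cos φ cos δ sin H₀ = 1.8176×-0.45710×-0.42934 + 0.88942×0.90314×0.96970 = 0.356706 + 0.778932 = 1.135638.
Q̄ = (S₀/π) × [bracket] = (1943/π) × 1.135638 = 702.4 W/m².

Q̄ ≈ 702 W/m²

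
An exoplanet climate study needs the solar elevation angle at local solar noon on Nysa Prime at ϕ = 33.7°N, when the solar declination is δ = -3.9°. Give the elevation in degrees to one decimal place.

At local noon the hour angle is zero, so the zenith angle equals |ϕ − δ| = |+33.7° − (-3.900°)| = 37.600°.
Elevation = 90° − 37.600° = 52.4°.

52.4°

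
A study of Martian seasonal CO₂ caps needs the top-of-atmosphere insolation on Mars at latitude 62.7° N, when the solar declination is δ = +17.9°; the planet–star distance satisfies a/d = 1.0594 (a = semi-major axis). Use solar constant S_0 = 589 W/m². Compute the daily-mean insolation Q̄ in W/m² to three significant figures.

cos h₀ = −tan(+62.7°) tan(+17.900°) = -0.6258, h₀ = 2.2469 rad.
Bracket: h₀ sin ϕ sin δ + cos ϕ cos δ sin h₀ = 2.2469×0.88862×0.30736 + 0.45865×0.95159×0.78000 = 0.613687 + 0.340428 = 0.954115.
Inverse-square distance factor (a/d)² = 1.0594² = 1.122328.
Q̄ = (S_0/π) × 1.122328 × [bracket] = (589/π) × 1.122328 × 0.954115 = 200.8 W/m².

Q̄ ≈ 201 W/m²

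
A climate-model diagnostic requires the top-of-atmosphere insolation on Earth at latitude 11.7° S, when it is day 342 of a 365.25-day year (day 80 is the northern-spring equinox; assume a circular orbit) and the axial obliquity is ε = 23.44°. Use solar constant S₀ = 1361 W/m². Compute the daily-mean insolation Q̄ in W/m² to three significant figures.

Q̄ ≈ 446 W/m²

Solar longitude: λ_s = 360° × (342 − 80)/365.25 = 258.234°.
sin δ = sin 23.44° × sin 258.234° = -0.38943, so δ = -22.919°.
cos H₀ = −tan(-11.7°) tan(-22.919°) = -0.0876, H₀ = 1.6585 rad.
Bracket: H₀ sin φ sin δ + cos φ cos δ sin H₀ = 1.6585×-0.20279×-0.38943 + 0.97922×0.92106×0.99616 = 0.130976 + 0.898457 = 1.029433.
Q̄ = (S₀/π) × [bracket] = (1361/π) × 1.029433 = 446.0 W/m².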